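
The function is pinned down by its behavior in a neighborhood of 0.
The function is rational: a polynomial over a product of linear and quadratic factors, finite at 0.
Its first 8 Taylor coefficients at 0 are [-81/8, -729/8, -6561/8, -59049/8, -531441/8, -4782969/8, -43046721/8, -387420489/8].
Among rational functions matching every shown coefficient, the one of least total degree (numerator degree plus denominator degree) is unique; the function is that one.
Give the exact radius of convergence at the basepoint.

The radius of convergence is 1/9.

No rational of total degree below 1 reproduces all 8 coefficients; solving the [0/1] Pade equations on them gives f(τ) = 9/(8*(τ - 1/9)), whose expansion matches every shown term.
Denominator factor (τ - 1/9): pole of order 1 at 1/9, modulus 1/9.
The radius of convergence is the smallest modulus among the singular points: 1/9.


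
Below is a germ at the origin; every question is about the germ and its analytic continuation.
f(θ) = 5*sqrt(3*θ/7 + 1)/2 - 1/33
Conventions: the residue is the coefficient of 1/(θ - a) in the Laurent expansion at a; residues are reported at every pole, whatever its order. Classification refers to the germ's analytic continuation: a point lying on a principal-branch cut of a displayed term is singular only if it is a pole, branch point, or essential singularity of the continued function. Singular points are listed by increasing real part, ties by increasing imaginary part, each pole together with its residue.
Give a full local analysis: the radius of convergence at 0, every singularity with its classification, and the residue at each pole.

Radius of convergence at 0: 7/3.
At -7/3: an algebraic (square-root) branch point.

Branch term (5/2)*sqrt(1 - θ/(-7/3)): its argument vanishes at θ = -7/3, a square-root branch point, modulus 7/3.
The radius of convergence is the smallest modulus among the singular points: 7/3.


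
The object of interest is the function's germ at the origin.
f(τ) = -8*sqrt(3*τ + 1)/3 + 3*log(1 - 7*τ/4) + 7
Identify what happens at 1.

The point is a regular point.

There is no denominator, hence no pole anywhere.
Branch term log(1 - τ/(4/7)): argument at 1 is -3/4, nonzero, so 1 is not its branch point (a point on a principal cut is still regular for the continued germ).
Branch term sqrt(1 - τ/(-1/3)): argument at 1 is 4, nonzero, so 1 is not its branch point (a point on a principal cut is still regular for the continued germ).
So the germ continues analytically to 1.


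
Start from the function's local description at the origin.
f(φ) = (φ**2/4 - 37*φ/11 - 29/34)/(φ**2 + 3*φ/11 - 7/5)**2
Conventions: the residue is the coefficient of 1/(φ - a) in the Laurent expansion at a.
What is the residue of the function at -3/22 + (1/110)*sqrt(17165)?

The residue is (336809/400706626)*sqrt(17165).

The factor φ**2 + 3*φ/11 - 7/5 splits as (φ - a)(φ - a') with a = -3/22 + (1/110)*sqrt(17165), a' = -3/22 - (1/110)*sqrt(17165). At the order-2 pole a set g(φ) = (φ - a)^2*f(φ) = [φ**2/4 - 37*φ/11 - 29/34] / (φ - a')^2.
Order-2 pole: residue = g'(a); g'(-3/22 + (1/110)*sqrt(17165)) = (336809/400706626)*sqrt(17165), so the residue is (336809/400706626)*sqrt(17165).


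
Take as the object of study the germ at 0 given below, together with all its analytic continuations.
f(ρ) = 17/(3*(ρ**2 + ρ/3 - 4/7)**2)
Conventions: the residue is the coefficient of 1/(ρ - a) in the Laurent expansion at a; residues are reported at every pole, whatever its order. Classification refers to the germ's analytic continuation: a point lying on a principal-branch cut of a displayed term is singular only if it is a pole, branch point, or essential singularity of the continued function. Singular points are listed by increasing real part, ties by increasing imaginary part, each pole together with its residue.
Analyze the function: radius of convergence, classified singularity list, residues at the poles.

Radius of convergence at 0: -1/6 + (1/42)*sqrt(1057).
At -1/6 - (1/42)*sqrt(1057): a pole of order 2; residue (2142/22801)*sqrt(1057).
At -1/6 + (1/42)*sqrt(1057): a pole of order 2; residue -(2142/22801)*sqrt(1057).

Denominator factor (ρ**2 + ρ/3 - 4/7)^2: discriminant 151/63, real irrational roots -1/6 + (1/42)*sqrt(1057) and -1/6 - (1/42)*sqrt(1057); poles of order 2, moduli -1/6 + (1/42)*sqrt(1057) and 1/6 + (1/42)*sqrt(1057).
The radius of convergence is the smallest modulus among the singular points: -1/6 + (1/42)*sqrt(1057).
The factor ρ**2 + ρ/3 - 4/7 splits as (ρ - a)(ρ - a') with a = -1/6 - (1/42)*sqrt(1057), a' = -1/6 + (1/42)*sqrt(1057). At the order-2 pole a set g(ρ) = (ρ - a)^2*f(ρ) = [17/3] / (ρ - a')^2.
Order-2 pole: residue = g'(a); g'(-1/6 - (1/42)*sqrt(1057)) = (2142/22801)*sqrt(1057), so the residue is (2142/22801)*sqrt(1057).
The factor ρ**2 + ρ/3 - 4/7 splits as (ρ - a)(ρ - a') with a = -1/6 + (1/42)*sqrt(1057), a' = -1/6 - (1/42)*sqrt(1057). At the order-2 pole a set g(ρ) = (ρ - a)^2*f(ρ) = [17/3] / (ρ - a')^2.
Order-2 pole: residue = g'(a); g'(-1/6 + (1/42)*sqrt(1057)) = -(2142/22801)*sqrt(1057), so the residue is -(2142/22801)*sqrt(1057).
List the singular points by increasing real part (a conjugate pair: the negative imaginary part first).


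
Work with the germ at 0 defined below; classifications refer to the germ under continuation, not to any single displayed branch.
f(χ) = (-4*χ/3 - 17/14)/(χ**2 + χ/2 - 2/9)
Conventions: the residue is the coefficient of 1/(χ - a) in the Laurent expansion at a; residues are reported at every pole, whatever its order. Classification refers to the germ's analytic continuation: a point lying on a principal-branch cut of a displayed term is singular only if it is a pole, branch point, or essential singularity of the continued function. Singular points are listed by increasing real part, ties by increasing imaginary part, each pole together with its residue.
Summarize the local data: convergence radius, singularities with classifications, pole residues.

Radius of convergence at 0: -1/4 + (1/12)*sqrt(41).
At -1/4 - (1/12)*sqrt(41): a pole of order 1; residue -2/3 + (37/287)*sqrt(41).
At -1/4 + (1/12)*sqrt(41): a pole of order 1; residue -2/3 - (37/287)*sqrt(41).

Denominator factor (χ**2 + χ/2 - 2/9): discriminant 41/36, real irrational roots -1/4 + (1/12)*sqrt(41) and -1/4 - (1/12)*sqrt(41); poles of order 1, moduli -1/4 + (1/12)*sqrt(41) and 1/4 + (1/12)*sqrt(41).
The radius of convergence is the smallest modulus among the singular points: -1/4 + (1/12)*sqrt(41).
The factor χ**2 + χ/2 - 2/9 splits as (χ - a)(χ - a') with a = -1/4 - (1/12)*sqrt(41), a' = -1/4 + (1/12)*sqrt(41). At the order-1 pole a set g(χ) = (χ - a)*f(χ) = [-4*χ/3 - 17/14] / (χ - a').
Simple pole: residue = g(a) at a = -1/4 - (1/12)*sqrt(41), which is -2/3 + (37/287)*sqrt(41).
The factor χ**2 + χ/2 - 2/9 splits as (χ - a)(χ - a') with a = -1/4 + (1/12)*sqrt(41), a' = -1/4 - (1/12)*sqrt(41). At the order-1 pole a set g(χ) = (χ - a)*f(χ) = [-4*χ/3 - 17/14] / (χ - a').
Simple pole: residue = g(a) at a = -1/4 + (1/12)*sqrt(41), which is -2/3 - (37/287)*sqrt(41).
List the singular points by increasing real part (a conjugate pair: the negative imaginary part first).


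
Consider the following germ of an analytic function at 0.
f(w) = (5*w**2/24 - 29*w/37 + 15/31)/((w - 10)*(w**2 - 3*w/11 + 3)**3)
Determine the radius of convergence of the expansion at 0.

Denominator factor (w**2 - 3*w/11 + 3)^3: discriminant -1443/121, complex-conjugate roots (3/22) + ((1/22)*sqrt(1443))*i and (3/22) - ((1/22)*sqrt(1443))*i; poles of order 3, moduli sqrt(3) and sqrt(3).
Denominator factor (w - 10): pole of order 1 at 10, modulus 10.
The radius of convergence is the smallest modulus among the singular points: sqrt(3).

The radius of convergence is sqrt(3).


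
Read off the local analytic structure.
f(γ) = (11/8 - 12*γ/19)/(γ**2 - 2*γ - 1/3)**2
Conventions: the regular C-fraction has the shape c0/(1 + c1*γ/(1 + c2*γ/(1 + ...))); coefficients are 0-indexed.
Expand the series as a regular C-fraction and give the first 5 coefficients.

Taylor coefficients (expand at 0): a_0 = 99/8, a_1 = -5859/38, a_2 = 112401/76, a_3 = -25353/2, a_4 = 15517251/152.
c0 = a_0 = 99/8. Peel one level at a time: if S = 1 + c*γ/S' with S'(0) = 1, then c is the γ-coefficient of S and S' = c*γ/(S - 1).
S_1 = c0/f = 1 + (2604/209)*γ + (1560414/43681)*γ^2 + ...; c1 = 2604/209.
S_2 = c1*γ/(S_1 - 1) = 1 + (-260069/90706)*γ + (1844581/188356)*γ^2 + ...; c2 = -260069/90706.
S_3 = c2*γ/(S_2 - 1) = 1 + (385517429/112869946)*γ + (40681627833/135271769522)*γ^2 + ...; c3 = 385517429/112869946.
S_4 = c3*γ/(S_3 - 1) = 1 + (-42238819329/479718336089)*γ + ...; c4 = -42238819329/479718336089.

The regular C-fraction coefficients are [99/8, 2604/209, -260069/90706, 385517429/112869946, -42238819329/479718336089].


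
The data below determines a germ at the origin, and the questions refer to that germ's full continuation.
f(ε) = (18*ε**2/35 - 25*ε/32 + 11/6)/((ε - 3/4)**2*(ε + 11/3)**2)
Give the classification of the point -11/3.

The point is a pole of order 2.

The denominator factor ε + 11/3 vanishes at -11/3 and appears to the power 2; the numerator there equals 39017/3360, nonzero, and no other factor vanishes.
Hence a pole whose order is the multiplicity, 2.


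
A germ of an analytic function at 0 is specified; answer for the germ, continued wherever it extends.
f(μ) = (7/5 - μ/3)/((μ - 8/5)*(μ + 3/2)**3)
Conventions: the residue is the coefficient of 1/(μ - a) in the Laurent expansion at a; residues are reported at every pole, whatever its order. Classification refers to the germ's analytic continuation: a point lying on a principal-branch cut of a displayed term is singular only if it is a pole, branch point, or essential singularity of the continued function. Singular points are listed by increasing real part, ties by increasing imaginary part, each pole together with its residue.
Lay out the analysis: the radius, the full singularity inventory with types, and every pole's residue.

Denominator factor (μ - 8/5): pole of order 1 at 8/5, modulus 8/5.
Denominator factor (μ + 3/2)^3: pole of order 3 at -3/2, modulus 3/2.
The radius of convergence is the smallest modulus among the singular points: 3/2.
At the order-3 pole -3/2 set g(μ) = (μ - (-3/2))^3*f(μ) = (7/5 - μ/3)/(μ - 8/5).
Order-3 pole: residue = g''(a)/2; g''(-3/2) = -5200/89373, so the residue is -2600/89373.
At the order-1 pole 8/5 set g(μ) = (μ - (8/5))*f(μ) = (7/5 - μ/3)/(μ + 3/2)**3.
Simple pole: residue = g(a) at a = 8/5, which is 2600/89373.
List the singular points by increasing real part (a conjugate pair: the negative imaginary part first).

Radius of convergence at 0: 3/2.
At -3/2: a pole of order 3; residue -2600/89373.
At 8/5: a pole of order 1; residue 2600/89373.


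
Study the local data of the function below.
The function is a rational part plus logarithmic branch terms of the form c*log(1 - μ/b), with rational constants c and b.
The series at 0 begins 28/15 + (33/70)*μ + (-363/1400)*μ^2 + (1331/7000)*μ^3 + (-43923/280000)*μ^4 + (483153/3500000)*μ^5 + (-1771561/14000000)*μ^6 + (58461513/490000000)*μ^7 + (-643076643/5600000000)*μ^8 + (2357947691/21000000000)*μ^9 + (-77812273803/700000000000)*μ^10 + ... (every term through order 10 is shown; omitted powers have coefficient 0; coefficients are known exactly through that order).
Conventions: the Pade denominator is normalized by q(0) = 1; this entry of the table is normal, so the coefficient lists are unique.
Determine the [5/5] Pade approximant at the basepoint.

Taylor coefficients needed (read off): a_0 = 28/15, a_1 = 33/70, a_2 = -363/1400, a_3 = 1331/7000, a_4 = -43923/280000, a_5 = 483153/3500000, a_6 = -1771561/14000000, a_7 = 58461513/490000000, a_8 = -643076643/5600000000, a_9 = 2357947691/21000000000, a_10 = -77812273803/700000000000.
Write the denominator as Q(μ) = 1 + q1*μ + q2*μ^2 + q3*μ^3 + q4*μ^4 + q5*μ^5. Requiring Q*f - P = O(μ^11) with deg P <= 5 kills the coefficients of μ^6..μ^10 in Q*f:
  μ^6: a_6 + q1*a_5 + q2*a_4 + q3*a_3 + q4*a_2 + q5*a_1 = 0, i.e. -1771561/14000000 + (483153/3500000)*q1 + (-43923/280000)*q2 + (1331/7000)*q3 + (-363/1400)*q4 + (33/70)*q5 = 0.
  μ^7: a_7 + q1*a_6 + q2*a_5 + q3*a_4 + q4*a_3 + q5*a_2 = 0, i.e. 58461513/490000000 + (-1771561/14000000)*q1 + (483153/3500000)*q2 + (-43923/280000)*q3 + (1331/7000)*q4 + (-363/1400)*q5 = 0.
  μ^8: a_8 + q1*a_7 + q2*a_6 + q3*a_5 + q4*a_4 + q5*a_3 = 0, i.e. -643076643/5600000000 + (58461513/490000000)*q1 + (-1771561/14000000)*q2 + (483153/3500000)*q3 + (-43923/280000)*q4 + (1331/7000)*q5 = 0.
  μ^9: a_9 + q1*a_8 + q2*a_7 + q3*a_6 + q4*a_5 + q5*a_4 = 0, i.e. 2357947691/21000000000 + (-643076643/5600000000)*q1 + (58461513/490000000)*q2 + (-1771561/14000000)*q3 + (483153/3500000)*q4 + (-43923/280000)*q5 = 0.
  μ^10: a_10 + q1*a_9 + q2*a_8 + q3*a_7 + q4*a_6 + q5*a_5 = 0, i.e. -77812273803/700000000000 + (2357947691/21000000000)*q1 + (-643076643/5600000000)*q2 + (58461513/490000000)*q3 + (-1771561/14000000)*q4 + (483153/3500000)*q5 = 0.
Solving this linear system: q1 = 11/4, q2 = 121/45, q3 = 1331/1200, q4 = 14641/84000, q5 = 161051/25200000.
The numerator is Q*f truncated at degree 5: P0 = a_0 = 28/15; P1 = a_1 + q1*a_0 = 1177/210; P2 = a_2 + q1*a_1 + q2*a_0 = 57233/9450; P3 = a_3 + q1*a_2 + q2*a_1 + q3*a_0 = 709423/252000; P4 = a_4 + q1*a_3 + q2*a_2 + q3*a_1 + q4*a_0 = 1303049/2520000; P5 = a_5 + q1*a_4 + q2*a_3 + q3*a_2 + q4*a_1 + q5*a_0 = 129323953/5292000000.

The Pade approximant has numerator coefficients [28/15, 1177/210, 57233/9450, 709423/252000, 1303049/2520000, 129323953/5292000000]; denominator coefficients [1, 11/4, 121/45, 1331/1200, 14641/84000, 161051/25200000].


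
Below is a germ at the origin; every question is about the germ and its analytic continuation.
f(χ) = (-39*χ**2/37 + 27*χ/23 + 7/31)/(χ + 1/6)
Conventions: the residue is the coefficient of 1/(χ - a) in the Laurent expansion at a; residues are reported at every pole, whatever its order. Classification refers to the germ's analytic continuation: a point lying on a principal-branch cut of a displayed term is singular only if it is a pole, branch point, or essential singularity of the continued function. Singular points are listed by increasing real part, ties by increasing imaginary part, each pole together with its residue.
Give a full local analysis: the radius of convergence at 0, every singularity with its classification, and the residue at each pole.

Radius of convergence at 0: 1/6.
At -1/6: a pole of order 1; residue 277/316572.

Denominator factor (χ + 1/6): pole of order 1 at -1/6, modulus 1/6.
The radius of convergence is the smallest modulus among the singular points: 1/6.
At the order-1 pole -1/6 set g(χ) = (χ - (-1/6))*f(χ) = -39*χ**2/37 + 27*χ/23 + 7/31.
Simple pole: residue = g(a) at a = -1/6, which is 277/316572.


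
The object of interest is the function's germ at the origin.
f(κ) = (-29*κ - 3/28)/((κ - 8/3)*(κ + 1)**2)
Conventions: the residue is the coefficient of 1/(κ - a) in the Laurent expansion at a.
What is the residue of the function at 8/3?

The residue is -19515/3388.

At the order-1 pole 8/3 set g(κ) = (κ - (8/3))*f(κ) = (-29*κ - 3/28)/(κ + 1)**2.
Simple pole: residue = g(a) at a = 8/3, which is -19515/3388.


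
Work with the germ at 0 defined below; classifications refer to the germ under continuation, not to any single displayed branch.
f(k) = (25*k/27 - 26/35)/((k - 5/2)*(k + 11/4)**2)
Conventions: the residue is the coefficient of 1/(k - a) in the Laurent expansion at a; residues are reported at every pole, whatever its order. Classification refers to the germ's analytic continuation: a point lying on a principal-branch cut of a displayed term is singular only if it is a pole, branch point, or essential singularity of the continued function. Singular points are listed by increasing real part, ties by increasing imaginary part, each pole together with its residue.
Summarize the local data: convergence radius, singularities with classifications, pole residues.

Denominator factor (k + 11/4)^2: pole of order 2 at -11/4, modulus 11/4.
Denominator factor (k - 5/2): pole of order 1 at 5/2, modulus 5/2.
The radius of convergence is the smallest modulus among the singular points: 5/2.
At the order-2 pole -11/4 set g(k) = (k - (-11/4))^2*f(k) = (25*k/27 - 26/35)/(k - 5/2).
Order-2 pole: residue = g'(a); g'(-11/4) = -23768/416745, so the residue is -23768/416745.
At the order-1 pole 5/2 set g(k) = (k - (5/2))*f(k) = (25*k/27 - 26/35)/(k + 11/4)**2.
Simple pole: residue = g(a) at a = 5/2, which is 23768/416745.
List the singular points by increasing real part (a conjugate pair: the negative imaginary part first).

Radius of convergence at 0: 5/2.
At -11/4: a pole of order 2; residue -23768/416745.
At 5/2: a pole of order 1; residue 23768/416745.


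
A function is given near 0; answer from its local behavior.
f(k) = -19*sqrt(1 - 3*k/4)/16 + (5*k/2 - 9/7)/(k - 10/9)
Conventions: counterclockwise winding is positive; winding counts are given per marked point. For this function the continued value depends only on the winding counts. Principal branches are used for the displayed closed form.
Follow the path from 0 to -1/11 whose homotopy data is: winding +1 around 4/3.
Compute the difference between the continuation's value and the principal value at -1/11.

The rational part is single-valued and drops out of the difference; each branch term changes only by its own monodromy.
(-19/16)*sqrt(1 - k/(4/3)): winding +1 is odd, the square root flips sign, contributing -2*(-19/16)*sqrt(1 - (-1/11)/(4/3)) = -2*(-19/16)*sqrt(47/44) = (19/176)*sqrt(517).
Summing the contributions at k = -1/11 gives (19/176)*sqrt(517).

Continued minus principal equals (19/176)*sqrt(517).


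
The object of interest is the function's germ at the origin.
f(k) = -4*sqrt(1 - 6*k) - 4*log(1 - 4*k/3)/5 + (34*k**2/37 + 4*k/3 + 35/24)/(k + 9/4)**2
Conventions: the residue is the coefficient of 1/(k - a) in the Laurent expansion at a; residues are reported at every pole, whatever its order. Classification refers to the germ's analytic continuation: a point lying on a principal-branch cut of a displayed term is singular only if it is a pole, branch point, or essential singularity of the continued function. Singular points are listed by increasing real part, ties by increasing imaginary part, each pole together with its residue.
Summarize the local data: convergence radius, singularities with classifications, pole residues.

Radius of convergence at 0: 1/6.
At -9/4: a pole of order 2; residue -311/111.
At 1/6: an algebraic (square-root) branch point.
At 3/4: a logarithmic branch point.

Denominator factor (k + 9/4)^2: pole of order 2 at -9/4, modulus 9/4.
Branch term (-4/5)*log(1 - k/(3/4)): its argument vanishes at k = 3/4, a logarithmic branch point, modulus 3/4.
Branch term (-4)*sqrt(1 - k/(1/6)): its argument vanishes at k = 1/6, a square-root branch point, modulus 1/6.
The radius of convergence is the smallest modulus among the singular points: 1/6.
The branch terms are analytic at -9/4 and contribute nothing to the residue; only the rational part matters.
At the order-2 pole -9/4 set g(k) = (k - (-9/4))^2*(rational part) = 34*k**2/37 + 4*k/3 + 35/24.
Order-2 pole: residue = g'(a); g'(-9/4) = -311/111, so the residue is -311/111.
List the singular points by increasing real part (a conjugate pair: the negative imaginary part first).


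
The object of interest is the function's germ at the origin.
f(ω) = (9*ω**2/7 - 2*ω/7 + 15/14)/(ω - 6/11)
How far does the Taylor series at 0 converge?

The radius of convergence is 6/11.

Denominator factor (ω - 6/11): pole of order 1 at 6/11, modulus 6/11.
The radius of convergence is the smallest modulus among the singular points: 6/11.


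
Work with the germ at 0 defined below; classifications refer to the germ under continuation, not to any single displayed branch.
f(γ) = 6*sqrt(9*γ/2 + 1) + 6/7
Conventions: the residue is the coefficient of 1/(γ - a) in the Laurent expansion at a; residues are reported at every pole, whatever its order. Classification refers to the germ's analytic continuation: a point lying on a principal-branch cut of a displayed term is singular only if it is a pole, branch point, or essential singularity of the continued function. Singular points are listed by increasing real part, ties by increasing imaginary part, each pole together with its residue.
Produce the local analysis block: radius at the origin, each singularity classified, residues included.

Radius of convergence at 0: 2/9.
At -2/9: an algebraic (square-root) branch point.

Branch term (6)*sqrt(1 - γ/(-2/9)): its argument vanishes at γ = -2/9, a square-root branch point, modulus 2/9.
The radius of convergence is the smallest modulus among the singular points: 2/9.


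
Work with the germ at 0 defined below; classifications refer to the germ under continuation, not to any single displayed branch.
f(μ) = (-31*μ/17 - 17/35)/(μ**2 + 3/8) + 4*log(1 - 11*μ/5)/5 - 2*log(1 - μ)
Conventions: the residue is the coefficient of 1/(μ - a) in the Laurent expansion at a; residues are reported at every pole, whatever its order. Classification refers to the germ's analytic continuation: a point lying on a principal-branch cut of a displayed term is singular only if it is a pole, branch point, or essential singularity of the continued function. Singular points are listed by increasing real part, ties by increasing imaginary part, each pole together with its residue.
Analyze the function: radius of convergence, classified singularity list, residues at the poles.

Radius of convergence at 0: 5/11.
At -((1/4)*sqrt(6))*i: a pole of order 1; residue (-31/34) - ((17/105)*sqrt(6))*i.
At ((1/4)*sqrt(6))*i: a pole of order 1; residue (-31/34) + ((17/105)*sqrt(6))*i.
At 5/11: a logarithmic branch point.
At 1: a logarithmic branch point.

Denominator factor (μ**2 + 3/8): discriminant -3/2, complex-conjugate roots ((1/4)*sqrt(6))*i and -((1/4)*sqrt(6))*i; poles of order 1, moduli (1/4)*sqrt(6) and (1/4)*sqrt(6).
Branch term (-2)*log(1 - μ/(1)): its argument vanishes at μ = 1, a logarithmic branch point, modulus 1.
Branch term (4/5)*log(1 - μ/(5/11)): its argument vanishes at μ = 5/11, a logarithmic branch point, modulus 5/11.
The radius of convergence is the smallest modulus among the singular points: 5/11.
The branch terms are analytic at -((1/4)*sqrt(6))*i and contribute nothing to the residue; only the rational part matters.
The factor μ**2 + 3/8 splits as (μ - a)(μ - a') with a = -((1/4)*sqrt(6))*i, a' = ((1/4)*sqrt(6))*i. At the order-1 pole a set g(μ) = (μ - a)*(rational part) = [-31*μ/17 - 17/35] / (μ - a').
Simple pole: residue = g(a) at a = -((1/4)*sqrt(6))*i, which is (-31/34) - ((17/105)*sqrt(6))*i.
The branch terms are analytic at ((1/4)*sqrt(6))*i and contribute nothing to the residue; only the rational part matters.
The factor μ**2 + 3/8 splits as (μ - a)(μ - a') with a = ((1/4)*sqrt(6))*i, a' = -((1/4)*sqrt(6))*i. At the order-1 pole a set g(μ) = (μ - a)*(rational part) = [-31*μ/17 - 17/35] / (μ - a').
Simple pole: residue = g(a) at a = ((1/4)*sqrt(6))*i, which is (-31/34) + ((17/105)*sqrt(6))*i.
List the singular points by increasing real part (a conjugate pair: the negative imaginary part first).


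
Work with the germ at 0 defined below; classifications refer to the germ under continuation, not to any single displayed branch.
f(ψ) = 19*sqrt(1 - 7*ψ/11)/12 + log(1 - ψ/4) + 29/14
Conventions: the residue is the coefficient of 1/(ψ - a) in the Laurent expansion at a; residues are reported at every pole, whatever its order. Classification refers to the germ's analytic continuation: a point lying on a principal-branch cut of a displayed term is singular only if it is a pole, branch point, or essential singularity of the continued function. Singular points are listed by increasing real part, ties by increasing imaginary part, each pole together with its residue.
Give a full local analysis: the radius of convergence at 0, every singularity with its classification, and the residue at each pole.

Branch term (1)*log(1 - ψ/(4)): its argument vanishes at ψ = 4, a logarithmic branch point, modulus 4.
Branch term (19/12)*sqrt(1 - ψ/(11/7)): its argument vanishes at ψ = 11/7, a square-root branch point, modulus 11/7.
The radius of convergence is the smallest modulus among the singular points: 11/7.
List the singular points by increasing real part (a conjugate pair: the negative imaginary part first).

Radius of convergence at 0: 11/7.
At 11/7: an algebraic (square-root) branch point.
At 4: a logarithmic branch point.


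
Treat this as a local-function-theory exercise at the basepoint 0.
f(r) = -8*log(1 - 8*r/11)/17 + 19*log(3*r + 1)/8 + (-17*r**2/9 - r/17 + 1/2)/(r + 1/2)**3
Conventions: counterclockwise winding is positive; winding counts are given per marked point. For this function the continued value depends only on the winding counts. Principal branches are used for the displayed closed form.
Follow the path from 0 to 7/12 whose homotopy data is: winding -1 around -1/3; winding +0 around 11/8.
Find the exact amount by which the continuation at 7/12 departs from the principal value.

Continued minus principal equals -(19/4)*pi*i.

The rational part is single-valued and drops out of the difference; each branch term changes only by its own monodromy.
(19/8)*log(1 - r/(-1/3)): each positive loop around -1/3 adds 2*pi*i to the log, so winding -1 contributes (19/8)*(-1)*2*pi*i = -(19/4)*pi*i.
(-8/17)*log(1 - r/(11/8)): winding 0 around 11/8, so this term returns to its principal value, contribution 0.
Summing the contributions at r = 7/12 gives -(19/4)*pi*i.


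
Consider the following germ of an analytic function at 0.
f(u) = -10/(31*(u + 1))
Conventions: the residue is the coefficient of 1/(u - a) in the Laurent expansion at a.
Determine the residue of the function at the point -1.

At the order-1 pole -1 set g(u) = (u - (-1))*f(u) = -10/31.
Simple pole: residue = g(a) at a = -1, which is -10/31.

The residue is -10/31.


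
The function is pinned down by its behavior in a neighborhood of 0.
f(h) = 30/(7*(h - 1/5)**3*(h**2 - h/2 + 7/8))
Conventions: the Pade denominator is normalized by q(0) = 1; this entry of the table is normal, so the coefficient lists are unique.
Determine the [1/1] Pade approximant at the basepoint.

The Pade approximant has numerator coefficients [-30000/49, -17790000/5341]; denominator coefficients [1, -7730/763].

Taylor coefficients needed (expand at 0): a_0 = -30000/49, a_1 = -3270000/343, a_2 = -231900000/2401.
Write the denominator as Q(h) = 1 + q1*h. Requiring Q*f - P = O(h^3) with deg P <= 1 kills the coefficients of h^2..h^2 in Q*f:
  h^2: a_2 + q1*a_1 = 0, i.e. -231900000/2401 + (-3270000/343)*q1 = 0.
Solving this linear system: q1 = -7730/763.
The numerator is Q*f truncated at degree 1: P0 = a_0 = -30000/49; P1 = a_1 + q1*a_0 = -17790000/5341.


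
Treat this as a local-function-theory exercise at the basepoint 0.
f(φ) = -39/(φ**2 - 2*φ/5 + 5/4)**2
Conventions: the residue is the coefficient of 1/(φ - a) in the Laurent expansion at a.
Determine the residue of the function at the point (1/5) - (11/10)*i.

The factor φ**2 - 2*φ/5 + 5/4 splits as (φ - a)(φ - a') with a = (1/5) - (11/10)*i, a' = (1/5) + (11/10)*i. At the order-2 pole a set g(φ) = (φ - a)^2*f(φ) = [-39] / (φ - a')^2.
Order-2 pole: residue = g'(a); g'((1/5) - (11/10)*i) = -(9750/1331)*i, so the residue is -(9750/1331)*i.

The residue is -(9750/1331)*i.


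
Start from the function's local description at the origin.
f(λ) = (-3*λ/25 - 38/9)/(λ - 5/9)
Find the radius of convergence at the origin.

Denominator factor (λ - 5/9): pole of order 1 at 5/9, modulus 5/9.
The radius of convergence is the smallest modulus among the singular points: 5/9.

The radius of convergence is 5/9.


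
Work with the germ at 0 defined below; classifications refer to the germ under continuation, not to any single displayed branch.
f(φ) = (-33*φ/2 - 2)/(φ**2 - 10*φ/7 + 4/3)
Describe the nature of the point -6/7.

The point is a regular point.

Denominator factors: φ**2 - 10*φ/7 + 4/3 = 484/147 at φ = -6/7 — none vanishes.
So the germ continues analytically to -6/7.


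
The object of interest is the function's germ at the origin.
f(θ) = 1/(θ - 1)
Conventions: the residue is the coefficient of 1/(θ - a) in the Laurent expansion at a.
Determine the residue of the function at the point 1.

The residue is 1.

At the order-1 pole 1 set g(θ) = (θ - (1))*f(θ) = 1.
Simple pole: residue = g(a) at a = 1, which is 1.


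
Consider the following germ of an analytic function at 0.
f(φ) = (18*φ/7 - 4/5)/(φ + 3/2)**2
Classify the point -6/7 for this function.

Denominator factors: φ + 3/2 = 9/14 at φ = -6/7 — none vanishes.
So the germ continues analytically to -6/7.

The point is a regular point.


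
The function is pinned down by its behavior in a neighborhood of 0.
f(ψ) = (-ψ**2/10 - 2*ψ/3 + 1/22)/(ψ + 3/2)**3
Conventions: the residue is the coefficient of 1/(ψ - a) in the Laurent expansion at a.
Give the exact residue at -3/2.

The residue is -1/10.

At the order-3 pole -3/2 set g(ψ) = (ψ - (-3/2))^3*f(ψ) = -ψ**2/10 - 2*ψ/3 + 1/22.
Order-3 pole: residue = g''(a)/2; g''(-3/2) = -1/5, so the residue is -1/10.


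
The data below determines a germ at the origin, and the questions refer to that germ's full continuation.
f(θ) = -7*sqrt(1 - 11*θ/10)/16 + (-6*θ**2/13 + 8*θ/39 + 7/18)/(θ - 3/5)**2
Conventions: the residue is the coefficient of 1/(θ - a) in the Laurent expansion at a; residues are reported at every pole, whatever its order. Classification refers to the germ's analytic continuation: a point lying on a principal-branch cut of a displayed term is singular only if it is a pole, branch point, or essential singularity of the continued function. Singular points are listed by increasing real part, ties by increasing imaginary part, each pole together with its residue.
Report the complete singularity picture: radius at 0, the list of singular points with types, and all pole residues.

Denominator factor (θ - 3/5)^2: pole of order 2 at 3/5, modulus 3/5.
Branch term (-7/16)*sqrt(1 - θ/(10/11)): its argument vanishes at θ = 10/11, a square-root branch point, modulus 10/11.
The radius of convergence is the smallest modulus among the singular points: 3/5.
The branch term is analytic at 3/5 and contributes nothing to the residue; only the rational part matters.
At the order-2 pole 3/5 set g(θ) = (θ - (3/5))^2*(rational part) = -6*θ**2/13 + 8*θ/39 + 7/18.
Order-2 pole: residue = g'(a); g'(3/5) = -68/195, so the residue is -68/195.
List the singular points by increasing real part (a conjugate pair: the negative imaginary part first).

Radius of convergence at 0: 3/5.
At 3/5: a pole of order 2; residue -68/195.
At 10/11: an algebraic (square-root) branch point.


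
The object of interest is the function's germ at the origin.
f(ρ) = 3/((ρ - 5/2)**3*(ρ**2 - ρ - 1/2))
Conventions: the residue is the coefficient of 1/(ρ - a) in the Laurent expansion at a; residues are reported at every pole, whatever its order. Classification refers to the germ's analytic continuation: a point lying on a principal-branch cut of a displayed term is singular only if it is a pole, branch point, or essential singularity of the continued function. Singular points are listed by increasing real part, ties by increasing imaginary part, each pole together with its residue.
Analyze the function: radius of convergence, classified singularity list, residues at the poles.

Radius of convergence at 0: -1/2 + (1/2)*sqrt(3).
At 1/2 - (1/2)*sqrt(3): a pole of order 1; residue -1224/2197 + (800/2197)*sqrt(3).
At 1/2 + (1/2)*sqrt(3): a pole of order 1; residue -1224/2197 - (800/2197)*sqrt(3).
At 5/2: a pole of order 3; residue 2448/2197.

Denominator factor (ρ**2 - ρ - 1/2): discriminant 3, real irrational roots 1/2 + (1/2)*sqrt(3) and 1/2 - (1/2)*sqrt(3); poles of order 1, moduli 1/2 + (1/2)*sqrt(3) and -1/2 + (1/2)*sqrt(3).
Denominator factor (ρ - 5/2)^3: pole of order 3 at 5/2, modulus 5/2.
The radius of convergence is the smallest modulus among the singular points: -1/2 + (1/2)*sqrt(3).
The factor ρ**2 - ρ - 1/2 splits as (ρ - a)(ρ - a') with a = 1/2 - (1/2)*sqrt(3), a' = 1/2 + (1/2)*sqrt(3). At the order-1 pole a set g(ρ) = (ρ - a)*f(ρ) = [3/(ρ - 5/2)**3] / (ρ - a').
Simple pole: residue = g(a) at a = 1/2 - (1/2)*sqrt(3), which is -1224/2197 + (800/2197)*sqrt(3).
The factor ρ**2 - ρ - 1/2 splits as (ρ - a)(ρ - a') with a = 1/2 + (1/2)*sqrt(3), a' = 1/2 - (1/2)*sqrt(3). At the order-1 pole a set g(ρ) = (ρ - a)*f(ρ) = [3/(ρ - 5/2)**3] / (ρ - a').
Simple pole: residue = g(a) at a = 1/2 + (1/2)*sqrt(3), which is -1224/2197 - (800/2197)*sqrt(3).
At the order-3 pole 5/2 set g(ρ) = (ρ - (5/2))^3*f(ρ) = 3/(ρ**2 - ρ - 1/2).
Order-3 pole: residue = g''(a)/2; g''(5/2) = 4896/2197, so the residue is 2448/2197.
List the singular points by increasing real part (a conjugate pair: the negative imaginary part first).


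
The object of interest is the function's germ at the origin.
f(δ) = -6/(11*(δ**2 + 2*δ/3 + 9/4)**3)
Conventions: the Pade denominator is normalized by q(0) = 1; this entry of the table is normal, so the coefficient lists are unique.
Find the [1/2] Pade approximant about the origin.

The Pade approximant has numerator coefficients [-128/2673, 514048/21001761]; denominator coefficients [1, 2968/7857, 80780/70713].

Taylor coefficients needed (expand at 0): a_0 = -128/2673, a_1 = 1024/24057, a_2 = 25088/649539, a_3 = -3325952/52612659.
Write the denominator as Q(δ) = 1 + q1*δ + q2*δ^2. Requiring Q*f - P = O(δ^4) with deg P <= 1 kills the coefficients of δ^2..δ^3 in Q*f:
  δ^2: a_2 + q1*a_1 + q2*a_0 = 0, i.e. 25088/649539 + (1024/24057)*q1 + (-128/2673)*q2 = 0.
  δ^3: a_3 + q1*a_2 + q2*a_1 = 0, i.e. -3325952/52612659 + (25088/649539)*q1 + (1024/24057)*q2 = 0.
Solving this linear system: q1 = 2968/7857, q2 = 80780/70713.
The numerator is Q*f truncated at degree 1: P0 = a_0 = -128/2673; P1 = a_1 + q1*a_0 = 514048/21001761.


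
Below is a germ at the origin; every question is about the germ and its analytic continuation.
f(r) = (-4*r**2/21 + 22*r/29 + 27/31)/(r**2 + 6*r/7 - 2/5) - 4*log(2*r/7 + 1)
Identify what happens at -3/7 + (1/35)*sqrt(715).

The point is a pole of order 1.

The denominator factor r**2 + 6*r/7 - 2/5 vanishes at -3/7 + (1/35)*sqrt(715) and appears to the power 1; the numerator there equals 1848677/4625355 + (262/9947)*sqrt(715), nonzero, and no other factor vanishes.
The branch terms are analytic at this point.
Hence a pole whose order is the multiplicity, 1.


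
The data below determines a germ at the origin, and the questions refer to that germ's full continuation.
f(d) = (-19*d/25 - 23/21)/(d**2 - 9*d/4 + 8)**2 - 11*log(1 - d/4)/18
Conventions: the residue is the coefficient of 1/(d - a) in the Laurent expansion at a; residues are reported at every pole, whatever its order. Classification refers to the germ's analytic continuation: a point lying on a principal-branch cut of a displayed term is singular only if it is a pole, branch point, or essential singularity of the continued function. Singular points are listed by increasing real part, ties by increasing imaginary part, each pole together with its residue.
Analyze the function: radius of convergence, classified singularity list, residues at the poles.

Radius of convergence at 0: (2)*sqrt(2).
At (9/8) - ((1/8)*sqrt(431))*i: a pole of order 2; residue -((131056/97524525)*sqrt(431))*i.
At (9/8) + ((1/8)*sqrt(431))*i: a pole of order 2; residue ((131056/97524525)*sqrt(431))*i.
At 4: a logarithmic branch point.

Denominator factor (d**2 - 9*d/4 + 8)^2: discriminant -431/16, complex-conjugate roots (9/8) + ((1/8)*sqrt(431))*i and (9/8) - ((1/8)*sqrt(431))*i; poles of order 2, moduli (2)*sqrt(2) and (2)*sqrt(2).
Branch term (-11/18)*log(1 - d/(4)): its argument vanishes at d = 4, a logarithmic branch point, modulus 4.
The radius of convergence is the smallest modulus among the singular points: (2)*sqrt(2).
The branch term is analytic at (9/8) - ((1/8)*sqrt(431))*i and contributes nothing to the residue; only the rational part matters.
The factor d**2 - 9*d/4 + 8 splits as (d - a)(d - a') with a = (9/8) - ((1/8)*sqrt(431))*i, a' = (9/8) + ((1/8)*sqrt(431))*i. At the order-2 pole a set g(d) = (d - a)^2*(rational part) = [-19*d/25 - 23/21] / (d - a')^2.
Order-2 pole: residue = g'(a); g'((9/8) - ((1/8)*sqrt(431))*i) = -((131056/97524525)*sqrt(431))*i, so the residue is -((131056/97524525)*sqrt(431))*i.
The branch term is analytic at (9/8) + ((1/8)*sqrt(431))*i and contributes nothing to the residue; only the rational part matters.
The factor d**2 - 9*d/4 + 8 splits as (d - a)(d - a') with a = (9/8) + ((1/8)*sqrt(431))*i, a' = (9/8) - ((1/8)*sqrt(431))*i. At the order-2 pole a set g(d) = (d - a)^2*(rational part) = [-19*d/25 - 23/21] / (d - a')^2.
Order-2 pole: residue = g'(a); g'((9/8) + ((1/8)*sqrt(431))*i) = ((131056/97524525)*sqrt(431))*i, so the residue is ((131056/97524525)*sqrt(431))*i.
List the singular points by increasing real part (a conjugate pair: the negative imaginary part first).


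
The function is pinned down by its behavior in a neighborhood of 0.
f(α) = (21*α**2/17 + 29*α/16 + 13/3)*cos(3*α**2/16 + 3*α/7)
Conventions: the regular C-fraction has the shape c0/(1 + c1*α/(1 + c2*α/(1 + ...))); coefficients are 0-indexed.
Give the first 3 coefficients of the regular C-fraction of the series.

The regular C-fraction coefficients are [13/3, -87/208, -219621/5024656].

Taylor coefficients (expand at 0): a_0 = 13/3, a_1 = 29/16, a_2 = 1395/1666.
c0 = a_0 = 13/3. Peel one level at a time: if S = 1 + c*α/S' with S'(0) = 1, then c is the α-coefficient of S and S' = c*α/(S - 1).
S_1 = c0/f = 1 + (-87/208)*α + (-658863/36038912)*α^2 + ...; c1 = -87/208.
S_2 = c1*α/(S_1 - 1) = 1 + (-219621/5024656)*α + ...; c2 = -219621/5024656.


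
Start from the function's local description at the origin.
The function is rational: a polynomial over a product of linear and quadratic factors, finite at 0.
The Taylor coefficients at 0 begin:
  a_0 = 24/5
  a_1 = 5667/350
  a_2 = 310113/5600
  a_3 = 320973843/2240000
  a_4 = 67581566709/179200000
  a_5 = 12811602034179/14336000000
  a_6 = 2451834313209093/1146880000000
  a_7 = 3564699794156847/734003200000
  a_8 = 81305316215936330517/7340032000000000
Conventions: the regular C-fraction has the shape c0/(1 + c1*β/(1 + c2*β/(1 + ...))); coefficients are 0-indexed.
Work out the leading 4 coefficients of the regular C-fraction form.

Taylor coefficients (read off): a_0 = 24/5, a_1 = 5667/350, a_2 = 310113/5600, a_3 = 320973843/2240000.
c0 = a_0 = 24/5. Peel one level at a time: if S = 1 + c*β/S' with S'(0) = 1, then c is the β-coefficient of S and S' = c*β/(S - 1).
S_1 = c0/f = 1 + (-1889/560)*β + (-194/1225)*β^2 + ...; c1 = -1889/560.
S_2 = c1*β/(S_1 - 1) = 1 + (-3104/66115)*β + (1016133769/356832100)*β^2 + ...; c2 = -3104/66115.
S_3 = c2*β/(S_2 - 1) = 1 + (7112936383/117269120)*β + ...; c3 = 7112936383/117269120.

The regular C-fraction coefficients are [24/5, -1889/560, -3104/66115, 7112936383/117269120].


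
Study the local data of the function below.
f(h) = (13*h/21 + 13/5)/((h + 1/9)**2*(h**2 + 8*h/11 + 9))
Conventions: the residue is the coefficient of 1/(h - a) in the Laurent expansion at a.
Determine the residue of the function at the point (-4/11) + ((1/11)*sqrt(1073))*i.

The factor h**2 + 8*h/11 + 9 splits as (h - a)(h - a') with a = (-4/11) + ((1/11)*sqrt(1073))*i, a' = (-4/11) - ((1/11)*sqrt(1073))*i. At the order-1 pole a set g(h) = (h - a)*f(h) = [(13*h/21 + 13/5)/(h + 1/9)**2] / (h - a').
Simple pole: residue = g(a) at a = (-4/11) + ((1/11)*sqrt(1073))*i, which is (-73359/2753468) + ((157347333/103406490740)*sqrt(1073))*i.

The residue is (-73359/2753468) + ((157347333/103406490740)*sqrt(1073))*i.


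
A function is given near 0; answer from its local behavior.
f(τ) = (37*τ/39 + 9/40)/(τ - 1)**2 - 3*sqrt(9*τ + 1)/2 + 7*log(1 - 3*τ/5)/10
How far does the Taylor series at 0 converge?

Denominator factor (τ - 1)^2: pole of order 2 at 1, modulus 1.
Branch term (-3/2)*sqrt(1 - τ/(-1/9)): its argument vanishes at τ = -1/9, a square-root branch point, modulus 1/9.
Branch term (7/10)*log(1 - τ/(5/3)): its argument vanishes at τ = 5/3, a logarithmic branch point, modulus 5/3.
The radius of convergence is the smallest modulus among the singular points: 1/9.

The radius of convergence is 1/9.
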